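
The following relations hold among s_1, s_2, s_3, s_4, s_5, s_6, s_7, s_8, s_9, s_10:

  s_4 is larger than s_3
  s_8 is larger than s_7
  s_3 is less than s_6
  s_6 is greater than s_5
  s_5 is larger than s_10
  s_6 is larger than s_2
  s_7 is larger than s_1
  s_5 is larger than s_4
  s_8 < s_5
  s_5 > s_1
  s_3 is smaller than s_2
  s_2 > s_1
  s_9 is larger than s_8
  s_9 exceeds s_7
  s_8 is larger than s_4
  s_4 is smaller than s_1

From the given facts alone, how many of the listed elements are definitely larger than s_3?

From s_3 the given relations immediately reach s_4, s_2, s_6.
From those, s_1, s_8, s_5 — 6 in total.
From those, s_7, s_9 — 8 in total.
Nothing else is reachable above s_3; 8 in all.

8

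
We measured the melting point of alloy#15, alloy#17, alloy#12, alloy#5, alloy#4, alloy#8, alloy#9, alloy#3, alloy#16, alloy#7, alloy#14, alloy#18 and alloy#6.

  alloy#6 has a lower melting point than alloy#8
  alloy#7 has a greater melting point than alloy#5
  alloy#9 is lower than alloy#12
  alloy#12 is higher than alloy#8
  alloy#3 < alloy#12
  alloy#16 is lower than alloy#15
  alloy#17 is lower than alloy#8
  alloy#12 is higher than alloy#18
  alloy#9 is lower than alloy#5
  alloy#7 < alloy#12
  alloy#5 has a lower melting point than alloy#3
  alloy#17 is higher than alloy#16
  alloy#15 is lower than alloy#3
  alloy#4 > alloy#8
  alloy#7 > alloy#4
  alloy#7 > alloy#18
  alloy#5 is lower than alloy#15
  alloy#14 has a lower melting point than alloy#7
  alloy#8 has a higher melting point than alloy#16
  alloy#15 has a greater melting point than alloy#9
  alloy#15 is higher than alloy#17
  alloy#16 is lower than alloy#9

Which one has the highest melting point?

Chaining downward from alloy#12: directly below it, alloy#9, alloy#8, alloy#3, alloy#18, alloy#7; then alloy#16, alloy#17, alloy#6, alloy#14, alloy#5, alloy#15, alloy#4.
That covers every other element, and nothing is given above alloy#12, so alloy#12 is the highest melting point.

alloy#12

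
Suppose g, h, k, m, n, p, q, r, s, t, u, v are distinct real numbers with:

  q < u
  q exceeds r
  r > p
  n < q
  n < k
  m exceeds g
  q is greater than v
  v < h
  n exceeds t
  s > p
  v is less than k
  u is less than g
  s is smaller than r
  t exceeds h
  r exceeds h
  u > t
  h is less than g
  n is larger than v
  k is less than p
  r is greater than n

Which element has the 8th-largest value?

k

Chaining the given pairs: v < h < t < n < k < p < s < r < q < u < g < m.
The 8th largest is k.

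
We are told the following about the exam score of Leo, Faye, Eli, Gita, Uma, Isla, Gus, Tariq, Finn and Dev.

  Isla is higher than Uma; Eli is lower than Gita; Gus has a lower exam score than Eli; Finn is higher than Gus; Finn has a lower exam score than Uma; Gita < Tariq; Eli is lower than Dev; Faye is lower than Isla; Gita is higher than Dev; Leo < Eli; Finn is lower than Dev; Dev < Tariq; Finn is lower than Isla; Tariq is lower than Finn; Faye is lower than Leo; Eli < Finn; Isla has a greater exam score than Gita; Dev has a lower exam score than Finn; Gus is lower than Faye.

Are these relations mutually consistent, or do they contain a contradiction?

Chaining the given relations yields Dev < Gita < Tariq < Finn, so Dev < Finn. But one relation states Finn < Dev. These cannot both hold.

inconsistent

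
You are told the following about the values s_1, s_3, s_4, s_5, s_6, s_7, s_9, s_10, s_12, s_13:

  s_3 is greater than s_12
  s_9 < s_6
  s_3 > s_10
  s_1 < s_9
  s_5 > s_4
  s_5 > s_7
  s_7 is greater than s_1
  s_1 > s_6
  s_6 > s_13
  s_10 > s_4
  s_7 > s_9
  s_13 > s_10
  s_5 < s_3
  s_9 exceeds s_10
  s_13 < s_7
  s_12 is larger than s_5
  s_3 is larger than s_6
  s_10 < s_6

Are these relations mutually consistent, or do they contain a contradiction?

inconsistent

We have s_9 < s_6 stated directly, yet also s_6 < s_1 < s_9 by chaining the others — so s_6 < s_9. Contradiction.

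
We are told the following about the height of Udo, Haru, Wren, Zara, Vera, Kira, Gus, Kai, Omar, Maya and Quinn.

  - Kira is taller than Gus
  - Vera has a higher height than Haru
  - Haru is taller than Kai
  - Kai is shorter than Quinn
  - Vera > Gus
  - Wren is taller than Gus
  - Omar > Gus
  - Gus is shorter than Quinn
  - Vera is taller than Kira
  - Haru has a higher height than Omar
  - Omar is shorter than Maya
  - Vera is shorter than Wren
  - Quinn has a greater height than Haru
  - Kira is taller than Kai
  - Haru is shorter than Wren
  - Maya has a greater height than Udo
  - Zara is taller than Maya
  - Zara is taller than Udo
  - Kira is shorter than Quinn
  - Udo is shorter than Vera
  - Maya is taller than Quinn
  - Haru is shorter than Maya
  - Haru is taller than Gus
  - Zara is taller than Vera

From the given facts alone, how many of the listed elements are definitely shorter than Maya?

7

Directly below Maya: Omar, Haru, Udo, Quinn.
One step further: Gus, Kai, Kira (7 so far).
No other element is forced below Maya by the given relations, so the count is 7.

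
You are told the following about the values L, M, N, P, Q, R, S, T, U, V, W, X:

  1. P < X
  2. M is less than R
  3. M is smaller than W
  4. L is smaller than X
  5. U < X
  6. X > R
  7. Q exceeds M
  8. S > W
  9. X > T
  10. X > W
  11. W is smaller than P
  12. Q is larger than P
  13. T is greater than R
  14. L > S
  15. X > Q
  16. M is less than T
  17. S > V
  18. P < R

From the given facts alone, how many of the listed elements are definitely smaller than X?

10

The elements the relations force below X are M, W, P, R, V, U, S, T, L, Q — no chain reaches any other.
That is 10.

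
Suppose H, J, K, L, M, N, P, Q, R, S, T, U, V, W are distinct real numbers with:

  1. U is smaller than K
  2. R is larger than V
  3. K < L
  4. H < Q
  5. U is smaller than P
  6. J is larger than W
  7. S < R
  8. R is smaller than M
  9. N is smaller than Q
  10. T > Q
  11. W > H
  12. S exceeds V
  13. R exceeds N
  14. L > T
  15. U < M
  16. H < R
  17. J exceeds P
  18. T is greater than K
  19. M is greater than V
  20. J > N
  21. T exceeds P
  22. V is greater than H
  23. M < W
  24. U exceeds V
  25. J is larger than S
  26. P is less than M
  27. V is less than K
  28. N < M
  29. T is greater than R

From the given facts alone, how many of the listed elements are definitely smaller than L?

10

From L the given relations immediately reach K, T.
From those, Q, V, U, R, P — 7 in total.
From those, H, N, S — 10 in total.
No other element is forced below L by the given relations, so the count is 10.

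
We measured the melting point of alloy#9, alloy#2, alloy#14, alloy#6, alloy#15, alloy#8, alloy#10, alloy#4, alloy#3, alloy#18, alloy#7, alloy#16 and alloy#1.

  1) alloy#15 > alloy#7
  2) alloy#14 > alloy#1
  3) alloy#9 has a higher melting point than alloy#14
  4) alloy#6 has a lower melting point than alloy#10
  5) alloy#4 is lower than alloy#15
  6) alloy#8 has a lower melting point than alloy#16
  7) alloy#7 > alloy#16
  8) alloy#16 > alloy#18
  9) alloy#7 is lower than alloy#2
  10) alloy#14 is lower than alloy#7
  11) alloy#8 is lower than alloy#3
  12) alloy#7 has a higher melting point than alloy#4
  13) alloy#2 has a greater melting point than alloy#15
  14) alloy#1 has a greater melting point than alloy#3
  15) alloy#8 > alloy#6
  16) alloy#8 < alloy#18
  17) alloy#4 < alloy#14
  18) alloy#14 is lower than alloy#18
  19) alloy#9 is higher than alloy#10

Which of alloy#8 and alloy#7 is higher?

alloy#8 < alloy#3 < alloy#1 < alloy#14 < alloy#18 < alloy#16 < alloy#7, by transitivity through alloy#3, alloy#1, alloy#14, alloy#18, alloy#16.
So alloy#8 < alloy#7; alloy#7 is the higher of the two.

alloy#7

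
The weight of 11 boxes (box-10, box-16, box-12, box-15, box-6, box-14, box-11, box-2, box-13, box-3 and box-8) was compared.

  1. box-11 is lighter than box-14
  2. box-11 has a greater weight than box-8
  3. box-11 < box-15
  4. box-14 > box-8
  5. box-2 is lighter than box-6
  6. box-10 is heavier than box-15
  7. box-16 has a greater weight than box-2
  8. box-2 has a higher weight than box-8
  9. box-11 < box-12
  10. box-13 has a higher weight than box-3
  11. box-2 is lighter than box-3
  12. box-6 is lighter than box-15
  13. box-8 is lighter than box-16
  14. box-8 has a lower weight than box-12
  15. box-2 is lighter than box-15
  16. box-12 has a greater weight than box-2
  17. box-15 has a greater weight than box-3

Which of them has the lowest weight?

box-8

Chaining upward from box-8: directly above it, box-2, box-11, box-14, box-16, box-12; then box-3, box-6, box-15; then box-13, box-10.
That covers every other element, and nothing is given below box-8, so box-8 is the lowest weight.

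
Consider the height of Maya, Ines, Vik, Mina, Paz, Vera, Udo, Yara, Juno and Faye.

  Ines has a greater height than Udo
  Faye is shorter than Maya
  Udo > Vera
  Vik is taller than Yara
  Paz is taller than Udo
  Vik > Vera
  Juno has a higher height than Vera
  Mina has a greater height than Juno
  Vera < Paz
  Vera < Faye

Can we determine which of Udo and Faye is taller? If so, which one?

undetermined

Following every chain through Udo: above Udo we get Ines, Paz; below Udo we get Vera.
Faye is not reached, and no chain runs the other way from Faye to Udo.
So the given relations leave the order of Udo and Faye undetermined.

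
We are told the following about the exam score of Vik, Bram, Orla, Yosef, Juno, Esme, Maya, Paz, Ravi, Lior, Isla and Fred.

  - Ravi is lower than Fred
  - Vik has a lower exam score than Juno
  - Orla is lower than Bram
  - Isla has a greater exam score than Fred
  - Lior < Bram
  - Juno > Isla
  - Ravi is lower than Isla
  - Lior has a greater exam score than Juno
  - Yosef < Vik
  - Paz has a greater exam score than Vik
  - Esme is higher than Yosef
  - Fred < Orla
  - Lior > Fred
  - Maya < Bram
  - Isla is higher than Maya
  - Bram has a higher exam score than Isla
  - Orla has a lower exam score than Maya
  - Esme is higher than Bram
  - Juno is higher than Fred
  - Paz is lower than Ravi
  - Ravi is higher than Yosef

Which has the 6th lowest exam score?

Orla

The consecutive relations fix a unique order: Yosef < Vik < Paz < Ravi < Fred < Orla < Maya < Isla < Juno < Lior < Bram < Esme.
Counting 6 from the smallest end gives Orla.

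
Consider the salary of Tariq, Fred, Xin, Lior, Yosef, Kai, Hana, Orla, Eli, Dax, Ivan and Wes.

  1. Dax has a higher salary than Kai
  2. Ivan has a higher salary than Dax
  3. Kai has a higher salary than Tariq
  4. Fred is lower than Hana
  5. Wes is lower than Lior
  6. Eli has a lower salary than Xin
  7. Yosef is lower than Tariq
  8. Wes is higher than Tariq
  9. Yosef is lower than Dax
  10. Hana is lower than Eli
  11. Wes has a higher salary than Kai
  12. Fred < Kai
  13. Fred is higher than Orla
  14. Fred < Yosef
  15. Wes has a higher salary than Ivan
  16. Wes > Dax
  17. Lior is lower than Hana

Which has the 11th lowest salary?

Eli

Chaining the given pairs: Orla < Fred < Yosef < Tariq < Kai < Dax < Ivan < Wes < Lior < Hana < Eli < Xin.
The 11th smallest is Eli.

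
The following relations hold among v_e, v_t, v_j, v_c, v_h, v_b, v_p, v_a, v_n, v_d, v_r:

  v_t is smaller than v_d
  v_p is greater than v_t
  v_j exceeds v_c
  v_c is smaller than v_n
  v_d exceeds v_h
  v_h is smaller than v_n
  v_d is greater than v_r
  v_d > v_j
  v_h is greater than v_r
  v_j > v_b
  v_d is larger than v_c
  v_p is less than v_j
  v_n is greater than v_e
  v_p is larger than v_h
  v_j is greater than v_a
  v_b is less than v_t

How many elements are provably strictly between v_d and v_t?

2

The relations place v_t below v_d. An element lies strictly between them when it is forced above v_t and also forced below v_d.
Above v_t: {v_p, v_j}. Below v_d: {v_b, v_r, v_c, v_a, v_h, v_p, v_j}.
Intersection: {v_p, v_j} — 2.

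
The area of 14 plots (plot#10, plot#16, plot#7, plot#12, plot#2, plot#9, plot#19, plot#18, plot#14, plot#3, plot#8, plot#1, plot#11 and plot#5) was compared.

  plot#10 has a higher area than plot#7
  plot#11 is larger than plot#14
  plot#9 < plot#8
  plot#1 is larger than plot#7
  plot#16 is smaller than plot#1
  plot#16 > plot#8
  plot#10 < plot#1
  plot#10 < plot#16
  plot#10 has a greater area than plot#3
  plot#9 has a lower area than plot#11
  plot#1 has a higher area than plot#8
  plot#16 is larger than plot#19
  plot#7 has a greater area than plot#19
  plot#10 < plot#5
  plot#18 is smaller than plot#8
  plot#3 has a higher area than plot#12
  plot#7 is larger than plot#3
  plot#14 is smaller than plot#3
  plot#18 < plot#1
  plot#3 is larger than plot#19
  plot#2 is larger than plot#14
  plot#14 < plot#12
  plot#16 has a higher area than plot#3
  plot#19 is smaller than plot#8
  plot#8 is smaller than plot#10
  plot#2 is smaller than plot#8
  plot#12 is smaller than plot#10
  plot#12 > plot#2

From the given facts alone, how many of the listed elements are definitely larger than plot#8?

4

From plot#8 the given relations immediately reach plot#10, plot#16, plot#1.
From those, plot#5 — 4 in total.
No other element is forced above plot#8 by the given relations, so the count is 4.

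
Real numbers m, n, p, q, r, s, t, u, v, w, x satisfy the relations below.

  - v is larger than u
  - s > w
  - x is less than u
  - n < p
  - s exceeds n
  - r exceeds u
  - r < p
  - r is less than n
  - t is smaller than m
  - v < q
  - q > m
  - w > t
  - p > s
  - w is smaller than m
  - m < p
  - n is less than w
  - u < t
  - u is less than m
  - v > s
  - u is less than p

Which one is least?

x

u is not least since x < u; t is not least since u < t; r is not least since u < r; n is not least since r < n; w is not least since t < w; s is not least since n < s; v is not least since s < v; m is not least since t < m; q is not least since m < q; p is not least since r < p.
Only x has nothing below it, so x is the least.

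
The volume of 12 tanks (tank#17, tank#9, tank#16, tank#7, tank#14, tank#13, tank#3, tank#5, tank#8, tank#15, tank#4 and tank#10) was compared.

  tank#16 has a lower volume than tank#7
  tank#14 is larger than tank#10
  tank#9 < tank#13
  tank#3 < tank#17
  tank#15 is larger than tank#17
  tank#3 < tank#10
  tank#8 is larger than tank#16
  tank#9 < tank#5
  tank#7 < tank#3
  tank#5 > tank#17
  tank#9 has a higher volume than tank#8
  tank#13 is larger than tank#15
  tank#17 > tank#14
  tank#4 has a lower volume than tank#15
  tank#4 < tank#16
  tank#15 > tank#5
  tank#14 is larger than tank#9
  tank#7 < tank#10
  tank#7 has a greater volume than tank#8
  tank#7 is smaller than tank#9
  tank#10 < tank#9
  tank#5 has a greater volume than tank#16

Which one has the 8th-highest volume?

tank#3

Chaining the given pairs: tank#4 < tank#16 < tank#8 < tank#7 < tank#3 < tank#10 < tank#9 < tank#14 < tank#17 < tank#5 < tank#15 < tank#13.
The 8th largest is tank#3.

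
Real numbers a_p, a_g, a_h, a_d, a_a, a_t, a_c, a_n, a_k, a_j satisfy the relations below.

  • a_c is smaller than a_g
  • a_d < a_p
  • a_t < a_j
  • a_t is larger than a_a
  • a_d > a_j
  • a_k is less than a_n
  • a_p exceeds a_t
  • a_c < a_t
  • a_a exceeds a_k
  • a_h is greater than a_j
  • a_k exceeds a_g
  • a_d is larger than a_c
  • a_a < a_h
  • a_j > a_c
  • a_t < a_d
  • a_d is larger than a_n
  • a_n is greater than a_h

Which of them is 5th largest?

Chaining the given pairs: a_c < a_g < a_k < a_a < a_t < a_j < a_h < a_n < a_d < a_p.
Counting 5 from the largest end gives a_j.

a_j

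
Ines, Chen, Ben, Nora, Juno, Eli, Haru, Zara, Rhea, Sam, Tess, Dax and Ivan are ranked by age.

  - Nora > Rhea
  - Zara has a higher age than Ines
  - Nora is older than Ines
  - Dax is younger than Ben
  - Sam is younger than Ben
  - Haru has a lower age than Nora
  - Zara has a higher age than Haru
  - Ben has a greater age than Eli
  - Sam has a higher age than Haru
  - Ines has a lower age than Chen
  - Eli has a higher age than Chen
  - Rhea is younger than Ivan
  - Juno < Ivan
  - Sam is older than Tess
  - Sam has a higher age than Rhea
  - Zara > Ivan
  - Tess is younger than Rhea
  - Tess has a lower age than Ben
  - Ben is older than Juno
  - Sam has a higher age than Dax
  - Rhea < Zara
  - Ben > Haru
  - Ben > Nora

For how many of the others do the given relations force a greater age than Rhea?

Directly above Rhea: Nora, Ivan, Sam, Zara.
One step further: Ben (5 so far).
Nothing else is reachable above Rhea; 5 in all.

5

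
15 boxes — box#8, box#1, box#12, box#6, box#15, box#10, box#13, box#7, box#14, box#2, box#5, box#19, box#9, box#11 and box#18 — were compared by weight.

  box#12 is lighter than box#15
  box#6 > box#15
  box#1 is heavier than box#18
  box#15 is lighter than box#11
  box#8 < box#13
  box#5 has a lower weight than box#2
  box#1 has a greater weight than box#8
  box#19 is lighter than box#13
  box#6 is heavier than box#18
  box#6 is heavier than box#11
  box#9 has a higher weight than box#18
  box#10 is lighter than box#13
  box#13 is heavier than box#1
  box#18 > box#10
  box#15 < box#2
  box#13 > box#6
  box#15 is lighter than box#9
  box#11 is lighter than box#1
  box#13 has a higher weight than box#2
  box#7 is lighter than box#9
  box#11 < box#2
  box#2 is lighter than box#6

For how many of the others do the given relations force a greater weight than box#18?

4

Directly above box#18: box#6, box#9, box#1.
One step further: box#13 (4 so far).
No other element is forced above box#18 by the given relations, so the count is 4.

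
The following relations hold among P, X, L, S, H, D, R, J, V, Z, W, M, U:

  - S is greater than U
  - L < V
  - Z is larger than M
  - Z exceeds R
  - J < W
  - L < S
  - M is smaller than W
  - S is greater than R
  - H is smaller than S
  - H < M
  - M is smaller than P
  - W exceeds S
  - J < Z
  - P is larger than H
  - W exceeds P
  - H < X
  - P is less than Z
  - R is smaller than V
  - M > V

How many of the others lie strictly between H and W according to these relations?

Chaining upward from H reaches: S, M, P, X, Z.
Chaining downward from W reaches: R, U, J, L, V, S, M, P.
Strictly between H and W are those in both lists: S, M, P — 3 elements.

3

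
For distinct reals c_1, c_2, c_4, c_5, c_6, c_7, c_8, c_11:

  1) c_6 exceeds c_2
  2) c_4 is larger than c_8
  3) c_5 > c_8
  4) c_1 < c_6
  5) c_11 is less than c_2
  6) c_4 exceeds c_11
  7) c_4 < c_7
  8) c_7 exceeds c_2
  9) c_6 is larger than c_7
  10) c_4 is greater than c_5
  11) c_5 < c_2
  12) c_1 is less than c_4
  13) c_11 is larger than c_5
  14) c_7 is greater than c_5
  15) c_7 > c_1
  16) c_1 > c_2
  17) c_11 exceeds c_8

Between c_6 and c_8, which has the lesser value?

Link the given pairs in sequence: c_8 < c_5; c_5 < c_11; c_11 < c_2; c_2 < c_1; c_1 < c_4; c_4 < c_7; c_7 < c_6.
Together: c_8 < c_5 < c_11 < c_2 < c_1 < c_4 < c_7 < c_6.
So c_8 < c_6; c_8 is the smaller of the two.

c_8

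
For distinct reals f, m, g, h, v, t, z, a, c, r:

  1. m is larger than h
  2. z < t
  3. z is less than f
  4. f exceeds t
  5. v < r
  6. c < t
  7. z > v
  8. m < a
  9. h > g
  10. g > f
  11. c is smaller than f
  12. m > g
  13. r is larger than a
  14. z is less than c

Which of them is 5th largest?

g

The consecutive relations fix a unique order: v < z < c < t < f < g < h < m < a < r.
The 5th largest is g.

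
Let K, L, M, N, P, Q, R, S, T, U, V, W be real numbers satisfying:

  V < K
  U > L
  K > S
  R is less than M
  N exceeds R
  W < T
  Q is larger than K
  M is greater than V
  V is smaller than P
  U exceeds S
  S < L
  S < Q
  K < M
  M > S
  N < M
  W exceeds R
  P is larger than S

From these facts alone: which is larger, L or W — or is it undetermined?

undetermined

Following every chain through L: above L we get U; below L we get S.
W is not reached, and no chain runs the other way from W to L.
So the given relations leave the order of L and W undetermined.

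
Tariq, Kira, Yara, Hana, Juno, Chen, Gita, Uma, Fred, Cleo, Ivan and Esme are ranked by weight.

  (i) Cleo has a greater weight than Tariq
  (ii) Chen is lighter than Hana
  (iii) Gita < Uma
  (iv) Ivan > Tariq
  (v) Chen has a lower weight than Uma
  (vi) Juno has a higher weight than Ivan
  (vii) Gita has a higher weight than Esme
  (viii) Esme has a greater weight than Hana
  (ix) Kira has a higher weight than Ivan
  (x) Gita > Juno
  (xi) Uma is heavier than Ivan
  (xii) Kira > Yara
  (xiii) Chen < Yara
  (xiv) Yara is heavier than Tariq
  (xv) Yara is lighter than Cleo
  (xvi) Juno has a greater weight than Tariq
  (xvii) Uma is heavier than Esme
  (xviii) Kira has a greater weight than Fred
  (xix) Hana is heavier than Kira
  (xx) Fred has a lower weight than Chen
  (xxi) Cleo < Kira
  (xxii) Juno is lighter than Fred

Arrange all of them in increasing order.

Tariq < Ivan < Juno < Fred < Chen < Yara < Cleo < Kira < Hana < Esme < Gita < Uma

The consecutive links are each given: Tariq < Ivan; Ivan < Juno; Juno < Fred; Fred < Chen; Chen < Yara; Yara < Cleo; Cleo < Kira; Kira < Hana; Hana < Esme; Esme < Gita; Gita < Uma.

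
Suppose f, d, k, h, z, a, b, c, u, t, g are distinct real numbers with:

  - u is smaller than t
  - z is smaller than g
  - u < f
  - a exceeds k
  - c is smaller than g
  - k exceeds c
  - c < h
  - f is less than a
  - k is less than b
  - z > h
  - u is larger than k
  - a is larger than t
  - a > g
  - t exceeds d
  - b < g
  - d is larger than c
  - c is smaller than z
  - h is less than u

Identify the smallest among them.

c

k is not least since c < k; b is not least since k < b; h is not least since c < h; z is not least since c < z; g is not least since z < g; u is not least since h < u; d is not least since c < d; t is not least since u < t; f is not least since u < f; a is not least since f < a.
Only c has nothing below it, so c is the smallest.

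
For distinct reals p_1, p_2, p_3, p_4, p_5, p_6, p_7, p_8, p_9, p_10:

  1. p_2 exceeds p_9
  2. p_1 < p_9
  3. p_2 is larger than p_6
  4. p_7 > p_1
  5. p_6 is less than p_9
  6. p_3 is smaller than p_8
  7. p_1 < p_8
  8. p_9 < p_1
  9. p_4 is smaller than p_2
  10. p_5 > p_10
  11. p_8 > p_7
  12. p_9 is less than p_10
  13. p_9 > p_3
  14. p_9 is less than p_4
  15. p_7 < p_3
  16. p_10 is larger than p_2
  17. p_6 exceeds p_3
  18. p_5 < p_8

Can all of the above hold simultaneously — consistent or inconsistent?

Chaining the given relations yields p_1 < p_7 < p_3 < p_6 < p_9, so p_1 < p_9. But one relation states p_9 < p_1. These cannot both hold.

inconsistent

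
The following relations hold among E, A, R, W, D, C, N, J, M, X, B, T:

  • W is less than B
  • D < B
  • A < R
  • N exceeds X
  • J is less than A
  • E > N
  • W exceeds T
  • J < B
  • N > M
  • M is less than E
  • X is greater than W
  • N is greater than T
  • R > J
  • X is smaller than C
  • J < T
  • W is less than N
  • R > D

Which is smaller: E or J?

J

Chaining the given relations: J < T < W < X < N < E.
So J < E; J is the smaller of the two.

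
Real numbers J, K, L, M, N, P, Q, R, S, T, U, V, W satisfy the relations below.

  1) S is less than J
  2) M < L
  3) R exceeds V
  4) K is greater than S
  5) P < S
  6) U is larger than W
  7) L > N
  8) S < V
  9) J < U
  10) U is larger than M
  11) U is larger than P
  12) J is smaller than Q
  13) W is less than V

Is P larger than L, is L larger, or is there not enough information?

undetermined

Following every chain through P: above P we get S, J, V, R, U, Q, K.
L is not reached, and no chain runs the other way from L to P.
So the given relations leave the order of P and L undetermined.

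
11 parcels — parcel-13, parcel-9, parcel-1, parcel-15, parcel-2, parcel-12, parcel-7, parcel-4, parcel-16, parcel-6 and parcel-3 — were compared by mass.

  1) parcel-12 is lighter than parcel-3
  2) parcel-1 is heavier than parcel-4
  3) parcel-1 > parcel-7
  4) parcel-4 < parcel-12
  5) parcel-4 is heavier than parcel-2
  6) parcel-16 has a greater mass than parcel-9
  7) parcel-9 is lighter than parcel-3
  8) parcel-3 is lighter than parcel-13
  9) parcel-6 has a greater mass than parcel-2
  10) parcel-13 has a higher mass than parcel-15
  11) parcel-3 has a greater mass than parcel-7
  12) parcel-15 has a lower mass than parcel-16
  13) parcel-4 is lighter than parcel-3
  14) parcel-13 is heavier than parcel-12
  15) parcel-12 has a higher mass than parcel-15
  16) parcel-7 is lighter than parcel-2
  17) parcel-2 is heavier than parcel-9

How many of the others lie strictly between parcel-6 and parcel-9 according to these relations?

Chaining upward from parcel-9 reaches: parcel-2, parcel-4, parcel-1, parcel-12, parcel-3, parcel-16, parcel-13.
Chaining downward from parcel-6 reaches: parcel-7, parcel-2.
Strictly between parcel-9 and parcel-6 are those in both lists: parcel-2 — 1 element.

1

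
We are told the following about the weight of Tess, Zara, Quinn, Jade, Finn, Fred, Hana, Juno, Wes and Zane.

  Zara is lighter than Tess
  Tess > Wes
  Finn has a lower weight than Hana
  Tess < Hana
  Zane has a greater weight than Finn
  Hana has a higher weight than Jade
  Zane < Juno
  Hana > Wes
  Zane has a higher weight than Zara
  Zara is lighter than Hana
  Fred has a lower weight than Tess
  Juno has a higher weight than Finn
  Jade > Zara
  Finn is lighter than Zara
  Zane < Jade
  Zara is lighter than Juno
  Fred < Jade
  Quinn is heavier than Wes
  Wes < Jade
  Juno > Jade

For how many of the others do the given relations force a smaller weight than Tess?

The elements the relations force below Tess are Finn, Zara, Wes, Fred — no chain reaches any other.
That is 4.

4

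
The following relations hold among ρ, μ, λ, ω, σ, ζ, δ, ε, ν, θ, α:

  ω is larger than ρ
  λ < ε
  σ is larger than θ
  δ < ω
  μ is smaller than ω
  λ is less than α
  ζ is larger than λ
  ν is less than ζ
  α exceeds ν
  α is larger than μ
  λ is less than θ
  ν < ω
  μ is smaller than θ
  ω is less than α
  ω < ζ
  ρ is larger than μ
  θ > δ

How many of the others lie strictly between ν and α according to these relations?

Chaining upward from ν reaches: ω, ζ.
Chaining downward from α reaches: δ, μ, ρ, ω, λ.
Strictly between ν and α are those in both lists: ω — 1 element.

1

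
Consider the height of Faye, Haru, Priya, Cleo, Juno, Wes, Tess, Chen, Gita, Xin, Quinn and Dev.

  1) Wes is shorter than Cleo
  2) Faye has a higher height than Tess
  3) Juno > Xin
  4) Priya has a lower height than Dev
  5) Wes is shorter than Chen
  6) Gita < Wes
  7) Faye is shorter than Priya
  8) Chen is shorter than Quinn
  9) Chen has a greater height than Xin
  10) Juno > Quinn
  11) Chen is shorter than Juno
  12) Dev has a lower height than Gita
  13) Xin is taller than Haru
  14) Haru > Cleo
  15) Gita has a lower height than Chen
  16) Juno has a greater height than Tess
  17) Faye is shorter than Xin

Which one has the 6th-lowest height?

Chaining the given pairs: Tess < Faye < Priya < Dev < Gita < Wes < Cleo < Haru < Xin < Chen < Quinn < Juno.
The 6th smallest is Wes.

Wes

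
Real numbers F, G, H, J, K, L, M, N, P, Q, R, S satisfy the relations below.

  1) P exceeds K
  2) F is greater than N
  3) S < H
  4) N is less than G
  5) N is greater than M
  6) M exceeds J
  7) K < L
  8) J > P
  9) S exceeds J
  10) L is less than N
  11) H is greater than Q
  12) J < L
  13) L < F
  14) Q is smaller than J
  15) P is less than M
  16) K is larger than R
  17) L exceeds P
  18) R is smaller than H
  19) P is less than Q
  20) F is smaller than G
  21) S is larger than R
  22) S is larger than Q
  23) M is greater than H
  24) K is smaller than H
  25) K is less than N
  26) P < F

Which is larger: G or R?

G

Chaining the given relations: R < K < P < Q < J < S < H < M < N < G.
So R < G; G is the larger of the two.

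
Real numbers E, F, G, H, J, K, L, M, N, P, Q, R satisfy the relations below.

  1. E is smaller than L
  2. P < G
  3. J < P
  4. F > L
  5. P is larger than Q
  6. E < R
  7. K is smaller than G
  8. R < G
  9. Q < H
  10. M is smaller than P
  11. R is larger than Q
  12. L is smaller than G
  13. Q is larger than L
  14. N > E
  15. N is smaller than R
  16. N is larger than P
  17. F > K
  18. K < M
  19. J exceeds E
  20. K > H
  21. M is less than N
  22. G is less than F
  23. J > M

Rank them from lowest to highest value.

E < L < Q < H < K < M < J < P < N < R < G < F

Each adjacent pair is fixed by a given relation: E < L; L < Q; Q < H; H < K; K < M; M < J; J < P; P < N; N < R; R < G; G < F. Chaining them end to end gives the full order.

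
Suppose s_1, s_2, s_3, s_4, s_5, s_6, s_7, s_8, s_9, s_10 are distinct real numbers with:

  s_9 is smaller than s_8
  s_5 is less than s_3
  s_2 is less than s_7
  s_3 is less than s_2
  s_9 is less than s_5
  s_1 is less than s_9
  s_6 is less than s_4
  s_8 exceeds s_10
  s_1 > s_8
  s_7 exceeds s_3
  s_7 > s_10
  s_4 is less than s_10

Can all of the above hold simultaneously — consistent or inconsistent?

Chaining the given relations yields s_8 < s_1 < s_9, so s_8 < s_9. But one relation states s_9 < s_8. These cannot both hold.

inconsistent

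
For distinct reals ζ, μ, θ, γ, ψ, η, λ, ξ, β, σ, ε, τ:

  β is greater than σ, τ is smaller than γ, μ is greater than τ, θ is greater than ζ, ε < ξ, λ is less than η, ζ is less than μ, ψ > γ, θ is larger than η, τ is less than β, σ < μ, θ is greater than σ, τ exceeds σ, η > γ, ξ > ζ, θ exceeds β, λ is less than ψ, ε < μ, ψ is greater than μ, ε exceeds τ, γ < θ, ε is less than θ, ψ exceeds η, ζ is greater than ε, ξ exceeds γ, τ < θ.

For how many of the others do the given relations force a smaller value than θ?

8

From θ the given relations immediately reach σ, τ, β, γ, ε, η, ζ.
From those, λ — 8 in total.
No other element is forced below θ by the given relations, so the count is 8.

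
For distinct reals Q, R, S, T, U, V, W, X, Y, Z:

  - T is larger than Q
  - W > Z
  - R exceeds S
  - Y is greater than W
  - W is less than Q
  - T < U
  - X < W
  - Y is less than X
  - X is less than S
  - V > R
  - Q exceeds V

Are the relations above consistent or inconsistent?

Chaining the given relations yields W < Y < X, so W < X. But one relation states X < W. These cannot both hold.

inconsistent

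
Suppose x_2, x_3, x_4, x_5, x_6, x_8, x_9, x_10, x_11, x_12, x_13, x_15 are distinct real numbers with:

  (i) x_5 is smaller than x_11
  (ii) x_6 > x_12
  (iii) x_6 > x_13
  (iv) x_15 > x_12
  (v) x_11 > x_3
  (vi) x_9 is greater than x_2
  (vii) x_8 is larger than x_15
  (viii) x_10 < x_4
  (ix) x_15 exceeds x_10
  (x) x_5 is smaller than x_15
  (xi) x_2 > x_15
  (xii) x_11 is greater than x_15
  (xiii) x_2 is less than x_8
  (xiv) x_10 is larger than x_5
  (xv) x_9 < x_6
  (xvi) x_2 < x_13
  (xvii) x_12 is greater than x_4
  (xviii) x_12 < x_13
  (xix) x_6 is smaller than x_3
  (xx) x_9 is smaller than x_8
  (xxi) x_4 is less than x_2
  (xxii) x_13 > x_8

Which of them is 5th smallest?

x_15

Chaining the given pairs: x_5 < x_10 < x_4 < x_12 < x_15 < x_2 < x_9 < x_8 < x_13 < x_6 < x_3 < x_11.
The 5th smallest is x_15.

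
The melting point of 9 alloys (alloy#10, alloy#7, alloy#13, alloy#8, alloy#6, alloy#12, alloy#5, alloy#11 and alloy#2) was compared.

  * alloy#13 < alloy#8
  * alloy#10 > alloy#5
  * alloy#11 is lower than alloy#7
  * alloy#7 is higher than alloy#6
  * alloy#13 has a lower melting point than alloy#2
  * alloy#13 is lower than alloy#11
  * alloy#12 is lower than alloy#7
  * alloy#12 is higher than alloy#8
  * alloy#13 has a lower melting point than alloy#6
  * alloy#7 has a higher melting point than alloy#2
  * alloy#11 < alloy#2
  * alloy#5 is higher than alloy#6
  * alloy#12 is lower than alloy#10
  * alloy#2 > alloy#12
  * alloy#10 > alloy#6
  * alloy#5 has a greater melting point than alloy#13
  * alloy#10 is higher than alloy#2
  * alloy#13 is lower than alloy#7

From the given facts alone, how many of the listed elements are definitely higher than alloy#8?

From alloy#8 the given relations immediately reach alloy#12.
From those, alloy#2, alloy#7, alloy#10 — 4 in total.
Nothing else is reachable above alloy#8; 4 in all.

4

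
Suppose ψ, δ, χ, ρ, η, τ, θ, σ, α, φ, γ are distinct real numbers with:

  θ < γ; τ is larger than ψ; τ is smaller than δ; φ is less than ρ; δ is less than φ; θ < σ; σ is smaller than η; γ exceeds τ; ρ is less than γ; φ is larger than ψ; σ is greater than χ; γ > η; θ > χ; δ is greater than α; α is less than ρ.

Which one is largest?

γ

Chaining downward from γ: directly below it, τ, θ, ρ, η; then ψ, χ, α, φ, σ; then δ.
That covers every other element, and nothing is given above γ, so γ is the largest.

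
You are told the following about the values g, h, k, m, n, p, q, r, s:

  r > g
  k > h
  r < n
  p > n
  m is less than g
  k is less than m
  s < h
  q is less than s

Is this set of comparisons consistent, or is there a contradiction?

Every relation is compatible with q < s < h < k < m < g < r < n < p; the set is consistent.

consistent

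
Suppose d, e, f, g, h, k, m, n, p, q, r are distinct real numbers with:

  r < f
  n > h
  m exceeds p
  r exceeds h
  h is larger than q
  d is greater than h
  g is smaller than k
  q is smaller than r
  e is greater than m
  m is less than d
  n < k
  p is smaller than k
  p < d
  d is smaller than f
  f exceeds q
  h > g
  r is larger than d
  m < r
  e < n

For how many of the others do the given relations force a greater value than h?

5

The elements the relations force above h are d, n, k, r, f — no chain reaches any other.
That is 5.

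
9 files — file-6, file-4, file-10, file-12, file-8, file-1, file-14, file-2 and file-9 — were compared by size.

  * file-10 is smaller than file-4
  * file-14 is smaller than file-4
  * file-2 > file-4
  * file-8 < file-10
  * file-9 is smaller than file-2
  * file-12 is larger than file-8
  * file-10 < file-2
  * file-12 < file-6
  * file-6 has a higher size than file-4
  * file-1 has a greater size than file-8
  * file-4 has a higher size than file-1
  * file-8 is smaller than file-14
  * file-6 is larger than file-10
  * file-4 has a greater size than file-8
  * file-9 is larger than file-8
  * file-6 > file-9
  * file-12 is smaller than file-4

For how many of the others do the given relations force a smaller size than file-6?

7

Directly below file-6: file-10, file-12, file-4, file-9.
One step further: file-8, file-1, file-14 (7 so far).
No other element is forced below file-6 by the given relations, so the count is 7.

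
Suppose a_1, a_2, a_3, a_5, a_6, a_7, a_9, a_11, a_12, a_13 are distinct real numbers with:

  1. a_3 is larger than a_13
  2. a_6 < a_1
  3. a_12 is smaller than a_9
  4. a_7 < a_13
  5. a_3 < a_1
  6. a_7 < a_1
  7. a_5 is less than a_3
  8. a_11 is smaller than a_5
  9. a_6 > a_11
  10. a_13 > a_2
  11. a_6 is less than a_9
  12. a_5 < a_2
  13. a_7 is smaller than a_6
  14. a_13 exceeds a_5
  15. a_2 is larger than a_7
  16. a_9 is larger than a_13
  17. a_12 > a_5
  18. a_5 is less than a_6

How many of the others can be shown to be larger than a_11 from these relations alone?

Directly above a_11: a_5, a_6.
One step further: a_2, a_13, a_3, a_12, a_9, a_1 (8 so far).
Nothing else is reachable above a_11; 8 in all.

8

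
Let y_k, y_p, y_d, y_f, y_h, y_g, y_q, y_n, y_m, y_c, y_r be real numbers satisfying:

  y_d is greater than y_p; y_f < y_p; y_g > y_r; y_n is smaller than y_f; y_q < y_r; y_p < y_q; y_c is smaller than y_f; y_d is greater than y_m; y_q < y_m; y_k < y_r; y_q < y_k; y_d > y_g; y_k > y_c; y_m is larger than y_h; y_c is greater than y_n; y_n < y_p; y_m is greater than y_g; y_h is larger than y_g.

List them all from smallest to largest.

y_n < y_c < y_f < y_p < y_q < y_k < y_r < y_g < y_h < y_m < y_d

The consecutive links are each given: y_n < y_c; y_c < y_f; y_f < y_p; y_p < y_q; y_q < y_k; y_k < y_r; y_r < y_g; y_g < y_h; y_h < y_m; y_m < y_d.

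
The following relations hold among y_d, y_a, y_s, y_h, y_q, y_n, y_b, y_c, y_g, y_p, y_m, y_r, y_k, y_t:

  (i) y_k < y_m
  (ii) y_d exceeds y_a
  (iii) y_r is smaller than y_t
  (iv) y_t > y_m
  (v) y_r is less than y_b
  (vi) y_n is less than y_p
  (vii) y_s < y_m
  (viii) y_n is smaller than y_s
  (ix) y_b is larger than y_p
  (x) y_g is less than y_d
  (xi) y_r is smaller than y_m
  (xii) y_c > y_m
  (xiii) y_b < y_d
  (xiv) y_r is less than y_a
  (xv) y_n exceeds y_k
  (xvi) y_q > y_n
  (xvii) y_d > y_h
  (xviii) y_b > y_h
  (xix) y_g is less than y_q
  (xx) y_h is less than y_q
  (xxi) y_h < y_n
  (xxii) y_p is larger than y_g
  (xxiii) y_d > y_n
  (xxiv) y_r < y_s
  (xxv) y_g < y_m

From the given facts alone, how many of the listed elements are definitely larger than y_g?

Directly above y_g: y_p, y_q, y_m, y_d.
One step further: y_t, y_b, y_c (7 so far).
No other element is forced above y_g by the given relations, so the count is 7.

7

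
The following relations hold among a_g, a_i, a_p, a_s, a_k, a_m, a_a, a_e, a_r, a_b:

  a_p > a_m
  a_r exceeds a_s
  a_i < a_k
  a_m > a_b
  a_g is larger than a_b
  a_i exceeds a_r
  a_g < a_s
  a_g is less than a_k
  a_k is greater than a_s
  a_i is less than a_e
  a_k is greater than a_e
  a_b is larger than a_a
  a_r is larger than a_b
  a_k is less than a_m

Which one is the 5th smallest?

a_r

Piecing the relations together gives one ordering: a_a < a_b < a_g < a_s < a_r < a_i < a_e < a_k < a_m < a_p.
Counting 5 from the smallest end gives a_r.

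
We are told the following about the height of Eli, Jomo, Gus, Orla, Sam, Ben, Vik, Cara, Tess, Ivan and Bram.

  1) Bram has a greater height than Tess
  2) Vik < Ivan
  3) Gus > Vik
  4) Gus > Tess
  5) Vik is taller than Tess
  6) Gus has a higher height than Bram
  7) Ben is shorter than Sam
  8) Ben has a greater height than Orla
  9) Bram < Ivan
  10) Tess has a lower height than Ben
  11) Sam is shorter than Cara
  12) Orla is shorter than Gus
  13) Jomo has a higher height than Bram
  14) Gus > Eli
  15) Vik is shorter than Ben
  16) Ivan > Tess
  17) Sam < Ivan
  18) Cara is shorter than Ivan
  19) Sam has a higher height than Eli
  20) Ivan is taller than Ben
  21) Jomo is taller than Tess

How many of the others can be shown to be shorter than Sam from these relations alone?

5

Directly below Sam: Eli, Ben.
One step further: Tess, Vik, Orla (5 so far).
Nothing else is reachable below Sam; 5 in all.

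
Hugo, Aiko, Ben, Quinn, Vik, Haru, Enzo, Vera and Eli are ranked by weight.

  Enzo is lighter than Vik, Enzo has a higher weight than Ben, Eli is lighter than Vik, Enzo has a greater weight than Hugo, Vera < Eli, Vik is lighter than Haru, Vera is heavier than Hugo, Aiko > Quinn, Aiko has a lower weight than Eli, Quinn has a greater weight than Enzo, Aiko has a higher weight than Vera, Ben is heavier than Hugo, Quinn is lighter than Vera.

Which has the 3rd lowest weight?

Chaining the given pairs: Hugo < Ben < Enzo < Quinn < Vera < Aiko < Eli < Vik < Haru.
Counting 3 from the smallest end gives Enzo.

Enzo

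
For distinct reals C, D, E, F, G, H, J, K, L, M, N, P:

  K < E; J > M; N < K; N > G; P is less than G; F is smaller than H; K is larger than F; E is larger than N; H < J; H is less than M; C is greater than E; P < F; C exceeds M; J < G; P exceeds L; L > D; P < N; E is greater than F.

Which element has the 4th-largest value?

N

The consecutive relations fix a unique order: D < L < P < F < H < M < J < G < N < K < E < C.
Counting 4 from the largest end gives N.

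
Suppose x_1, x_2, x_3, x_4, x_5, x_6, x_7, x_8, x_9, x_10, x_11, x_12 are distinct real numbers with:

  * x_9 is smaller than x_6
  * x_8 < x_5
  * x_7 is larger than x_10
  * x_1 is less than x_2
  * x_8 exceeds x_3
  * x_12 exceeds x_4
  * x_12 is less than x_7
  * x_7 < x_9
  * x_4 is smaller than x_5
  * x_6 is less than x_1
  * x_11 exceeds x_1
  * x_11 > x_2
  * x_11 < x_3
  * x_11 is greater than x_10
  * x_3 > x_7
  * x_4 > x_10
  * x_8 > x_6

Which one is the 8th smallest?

Piecing the relations together gives one ordering: x_10 < x_4 < x_12 < x_7 < x_9 < x_6 < x_1 < x_2 < x_11 < x_3 < x_8 < x_5.
Counting 8 from the smallest end gives x_2.

x_2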